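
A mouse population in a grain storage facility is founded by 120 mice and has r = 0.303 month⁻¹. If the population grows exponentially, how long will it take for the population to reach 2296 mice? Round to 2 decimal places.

Set N₀·e^(rt) = 2296: e^(0.303·t) = 2296/120 = 19.133.
0.303·t = ln(19.133) = 2.9514, so t = 2.9514/0.303 = 9.7407.

9.74 months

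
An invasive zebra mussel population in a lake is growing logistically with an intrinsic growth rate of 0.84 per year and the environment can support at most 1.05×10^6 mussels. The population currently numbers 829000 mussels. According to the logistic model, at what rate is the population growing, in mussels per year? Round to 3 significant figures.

147000 mussels per year

dN/dt = rN(1 − N/K) = 0.84 × 829000 × (1 − 829000/1.05×10^6).
1 − 829000/1.05×10^6 = 0.21048; dN/dt = 0.84 × 829000 × 0.21048 = 1.46567×10^5.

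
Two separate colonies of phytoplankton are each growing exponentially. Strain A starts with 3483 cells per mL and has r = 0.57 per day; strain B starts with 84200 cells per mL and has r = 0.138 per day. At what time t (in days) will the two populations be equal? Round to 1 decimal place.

7.4 days

Set 3483·e^(0.57t) = 84200·e^(0.138t).
e^((0.57 − 0.138)t) = 84200/3483 → e^(0.432·t) = 24.175.
0.432·t = ln(24.175) = 3.1853, so t = 3.1853/0.432 = 7.3734.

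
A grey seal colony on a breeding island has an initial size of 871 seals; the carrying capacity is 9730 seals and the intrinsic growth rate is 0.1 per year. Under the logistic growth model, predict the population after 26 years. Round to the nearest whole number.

A = (K − N₀)/N₀ = (9730 − 871)/871 = 10.171.
N(t) = K/(1 + A·e^(−rt)) = 9730/(1 + 10.171×e^(−0.1×26)).
e^(−2.6) = 0.074274; denominator = 1 + 10.171×0.074274 = 1.7554.
N = 9730/1.7554 = 5542.76.

5543 seals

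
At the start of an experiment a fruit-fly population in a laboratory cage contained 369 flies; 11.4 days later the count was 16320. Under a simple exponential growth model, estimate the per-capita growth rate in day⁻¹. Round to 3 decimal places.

From N(t) = N₀·e^(rt): e^(r·11.4) = 16320/369 = 44.228.
r·11.4 = ln(44.228) = 3.7893, so r = 3.7893/11.4 = 0.3324.

0.332 per day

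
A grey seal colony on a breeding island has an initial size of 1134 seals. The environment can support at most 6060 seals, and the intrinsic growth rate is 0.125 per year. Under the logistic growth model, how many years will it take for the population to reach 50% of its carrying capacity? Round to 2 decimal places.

11.75 years

A = (K − N₀)/N₀ = (6060 − 1134)/1134 = 4.3439.
Solve 6060/(1 + 4.3439·e^(−0.125t)) = 3030: 1 + 4.3439·e^(−0.125t) = 2, so e^(−0.125t) = 0.230207.
−0.125·t = ln(0.230207) = -1.4688, so t = 1.4688/0.125 = 11.75.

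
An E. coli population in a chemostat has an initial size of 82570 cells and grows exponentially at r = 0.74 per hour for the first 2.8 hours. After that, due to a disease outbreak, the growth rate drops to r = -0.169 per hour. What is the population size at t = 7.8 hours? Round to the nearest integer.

281645 cells

Phase 1: N(2.8) = 82570·e^(0.74×2.8) = 82570·e^2.072 = 655663.
Phase 2 runs for 7.8 − 2.8 = 5 hours at r = -0.169.
N(7.8) = 655663·e^(-0.169×5) = 655663·e^-0.845 = 281645.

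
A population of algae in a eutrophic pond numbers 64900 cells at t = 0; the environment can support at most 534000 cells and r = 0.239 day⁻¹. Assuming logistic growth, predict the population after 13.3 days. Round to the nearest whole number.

410462 cells

A = (K − N₀)/N₀ = (534000 − 64900)/64900 = 7.228.
N(t) = K/(1 + A·e^(−rt)) = 534000/(1 + 7.228×e^(−0.239×13.3)).
e^(−3.179) = 0.04164; denominator = 1 + 7.228×0.04164 = 1.301.
N = 534000/1.301 = 410462.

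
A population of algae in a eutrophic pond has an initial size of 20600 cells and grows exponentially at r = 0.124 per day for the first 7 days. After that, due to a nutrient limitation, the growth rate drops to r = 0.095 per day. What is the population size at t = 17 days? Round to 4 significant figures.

126900 cells

Phase 1: N(7) = 20600·e^(0.124×7) = 20600·e^0.868 = 49072.1.
Phase 2 runs for 17 − 7 = 10 days at r = 0.095.
N(17) = 49072.1·e^(0.095×10) = 49072.1·e^0.95 = 126886.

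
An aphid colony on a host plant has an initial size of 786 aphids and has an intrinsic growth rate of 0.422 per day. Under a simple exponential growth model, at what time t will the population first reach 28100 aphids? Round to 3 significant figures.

Set N₀·e^(rt) = 28100: e^(0.422·t) = 28100/786 = 35.751.
0.422·t = ln(35.751) = 3.5766, so t = 3.5766/0.422 = 8.4753.

8.48 days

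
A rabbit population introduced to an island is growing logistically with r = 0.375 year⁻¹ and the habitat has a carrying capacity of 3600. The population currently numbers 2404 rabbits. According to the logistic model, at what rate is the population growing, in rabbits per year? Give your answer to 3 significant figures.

dN/dt = rN(1 − N/K) = 0.375 × 2404 × (1 − 2404/3600).
1 − 2404/3600 = 0.33222; dN/dt = 0.375 × 2404 × 0.33222 = 299.5.

299 rabbits per year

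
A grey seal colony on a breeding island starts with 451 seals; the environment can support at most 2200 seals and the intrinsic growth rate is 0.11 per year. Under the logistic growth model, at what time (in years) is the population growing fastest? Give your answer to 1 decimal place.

12.3 years

Logistic growth is fastest at N = K/2 = 1100.
A = (K − N₀)/N₀ = 3.878. Set K/(1 + A·e^(−rt)) = K/2 → A·e^(−rt) = 1.
e^(−0.11t) = 1/3.878 = 0.257862, so t = ln(3.878)/0.11 = 1.3553/0.11 = 12.321.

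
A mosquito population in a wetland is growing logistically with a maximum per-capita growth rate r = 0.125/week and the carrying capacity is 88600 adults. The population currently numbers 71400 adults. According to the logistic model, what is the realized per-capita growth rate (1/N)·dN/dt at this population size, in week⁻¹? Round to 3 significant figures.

(1/N)·dN/dt = r(1 − N/K) = 0.125 × (1 − 71400/88600).
= 0.125 × 0.19413 = 0.024266.

0.0243 per week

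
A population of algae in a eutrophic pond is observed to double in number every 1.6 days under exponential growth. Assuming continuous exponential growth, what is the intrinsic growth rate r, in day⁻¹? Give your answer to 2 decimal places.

0.43 per day

r = ln(2)/t_d = 0.6931/1.6 = 0.43322.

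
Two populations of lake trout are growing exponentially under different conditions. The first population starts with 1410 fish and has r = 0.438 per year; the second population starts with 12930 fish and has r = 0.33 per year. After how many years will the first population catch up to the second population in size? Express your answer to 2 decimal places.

20.52 years

Set 1410·e^(0.438t) = 12930·e^(0.33t).
e^((0.438 − 0.33)t) = 12930/1410 → e^(0.108·t) = 9.1702.
0.108·t = ln(9.1702) = 2.216, so t = 2.216/0.108 = 20.518.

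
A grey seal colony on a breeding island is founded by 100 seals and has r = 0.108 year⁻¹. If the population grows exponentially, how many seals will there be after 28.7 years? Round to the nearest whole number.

N(t) = N₀·e^(rt) = 100 × e^(0.108×28.7) = 100 × e^3.1.
e^3.1 ≈ 22.189, so N ≈ 100 × 22.189 = 2218.91.

2219 seals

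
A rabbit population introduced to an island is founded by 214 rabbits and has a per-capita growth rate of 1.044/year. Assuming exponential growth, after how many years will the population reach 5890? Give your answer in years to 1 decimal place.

Set N₀·e^(rt) = 5890: e^(1.044·t) = 5890/214 = 27.523.
1.044·t = ln(27.523) = 3.315, so t = 3.315/1.044 = 3.1753.

3.2 years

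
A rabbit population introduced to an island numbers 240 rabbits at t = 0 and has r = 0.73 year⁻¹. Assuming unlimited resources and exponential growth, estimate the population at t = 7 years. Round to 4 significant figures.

N(t) = N₀·e^(rt) = 240 × e^(0.73×7) = 240 × e^5.11.
e^5.11 ≈ 165.67, so N ≈ 240 × 165.67 = 39760.9.

39760 rabbits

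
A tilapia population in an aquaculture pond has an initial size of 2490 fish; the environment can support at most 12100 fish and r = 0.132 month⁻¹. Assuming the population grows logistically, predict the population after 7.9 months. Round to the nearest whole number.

5126 fish

A = (K − N₀)/N₀ = (12100 − 2490)/2490 = 3.8594.
N(t) = K/(1 + A·e^(−rt)) = 12100/(1 + 3.8594×e^(−0.132×7.9)).
e^(−1.043) = 0.35247; denominator = 1 + 3.8594×0.35247 = 2.3603.
N = 12100/2.3603 = 5126.42.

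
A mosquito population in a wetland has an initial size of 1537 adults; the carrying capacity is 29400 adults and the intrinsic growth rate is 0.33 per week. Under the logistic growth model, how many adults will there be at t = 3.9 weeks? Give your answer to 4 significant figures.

A = (K − N₀)/N₀ = (29400 − 1537)/1537 = 18.128.
N(t) = K/(1 + A·e^(−rt)) = 29400/(1 + 18.128×e^(−0.33×3.9)).
e^(−1.287) = 0.2761; denominator = 1 + 18.128×0.2761 = 6.0051.
N = 29400/6.0051 = 4895.8.

4896 adults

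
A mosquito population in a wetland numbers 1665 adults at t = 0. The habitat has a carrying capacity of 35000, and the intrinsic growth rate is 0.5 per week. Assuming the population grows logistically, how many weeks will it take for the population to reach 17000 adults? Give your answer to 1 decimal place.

5.9 weeks

A = (K − N₀)/N₀ = (35000 − 1665)/1665 = 20.021.
Solve 35000/(1 + 20.021·e^(−0.5t)) = 17000: 1 + 20.021·e^(−0.5t) = 2.0588, so e^(−0.5t) = 0.0528856.
−0.5·t = ln(0.0528856) = -2.9396, so t = 2.9396/0.5 = 5.8792.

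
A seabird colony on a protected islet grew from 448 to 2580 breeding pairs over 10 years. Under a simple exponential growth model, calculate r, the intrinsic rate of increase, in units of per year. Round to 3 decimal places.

From N(t) = N₀·e^(rt): e^(r·10) = 2580/448 = 5.7589.
r·10 = ln(5.7589) = 1.7508, so r = 1.7508/10 = 0.17508.

0.175 per year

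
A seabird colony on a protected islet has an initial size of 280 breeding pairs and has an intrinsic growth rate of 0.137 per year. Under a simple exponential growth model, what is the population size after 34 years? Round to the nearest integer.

29519 breeding pairs

N(t) = N₀·e^(rt) = 280 × e^(0.137×34) = 280 × e^4.658.
e^4.658 ≈ 105.43, so N ≈ 280 × 105.43 = 29519.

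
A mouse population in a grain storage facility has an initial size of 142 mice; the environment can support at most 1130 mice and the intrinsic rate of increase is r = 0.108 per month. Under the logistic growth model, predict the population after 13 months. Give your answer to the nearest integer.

417 mice

A = (K − N₀)/N₀ = (1130 − 142)/142 = 6.9577.
N(t) = K/(1 + A·e^(−rt)) = 1130/(1 + 6.9577×e^(−0.108×13)).
e^(−1.404) = 0.24561; denominator = 1 + 6.9577×0.24561 = 2.7089.
N = 1130/2.7089 = 417.142.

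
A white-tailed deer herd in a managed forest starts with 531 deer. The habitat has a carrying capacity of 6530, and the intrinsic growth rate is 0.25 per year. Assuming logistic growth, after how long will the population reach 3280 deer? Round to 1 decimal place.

A = (K − N₀)/N₀ = (6530 − 531)/531 = 11.298.
Solve 6530/(1 + 11.298·e^(−0.25t)) = 3280: 1 + 11.298·e^(−0.25t) = 1.9909, so e^(−0.25t) = 0.0877052.
−0.25·t = ln(0.0877052) = -2.4338, so t = 2.4338/0.25 = 9.7351.

9.7 years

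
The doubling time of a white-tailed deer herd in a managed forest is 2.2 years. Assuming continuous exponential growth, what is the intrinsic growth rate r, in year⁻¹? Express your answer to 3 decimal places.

r = ln(2)/t_d = 0.6931/2.2 = 0.31507.

0.315 per year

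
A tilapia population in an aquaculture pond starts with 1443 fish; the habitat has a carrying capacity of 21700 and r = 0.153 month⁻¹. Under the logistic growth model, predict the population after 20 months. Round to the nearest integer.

13086 fish

A = (K − N₀)/N₀ = (21700 − 1443)/1443 = 14.038.
N(t) = K/(1 + A·e^(−rt)) = 21700/(1 + 14.038×e^(−0.153×20)).
e^(−3.06) = 0.046888; denominator = 1 + 14.038×0.046888 = 1.6582.
N = 21700/1.6582 = 13086.4.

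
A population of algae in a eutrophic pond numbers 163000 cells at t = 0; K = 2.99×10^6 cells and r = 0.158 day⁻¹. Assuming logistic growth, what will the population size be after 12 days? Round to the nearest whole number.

829530 cells

A = (K − N₀)/N₀ = (2.99×10^6 − 163000)/163000 = 17.344.
N(t) = K/(1 + A·e^(−rt)) = 2.99×10^6/(1 + 17.344×e^(−0.158×12)).
e^(−1.896) = 0.15017; denominator = 1 + 17.344×0.15017 = 3.6044.
N = 2.99×10^6/3.6044 = 829530.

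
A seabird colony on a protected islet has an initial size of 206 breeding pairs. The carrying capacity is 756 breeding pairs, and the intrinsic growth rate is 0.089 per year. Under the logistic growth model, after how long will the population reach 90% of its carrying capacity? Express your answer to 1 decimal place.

A = (K − N₀)/N₀ = (756 − 206)/206 = 2.6699.
Solve 756/(1 + 2.6699·e^(−0.089t)) = 680.4: 1 + 2.6699·e^(−0.089t) = 1.1111, so e^(−0.089t) = 0.0416162.
−0.089·t = ln(0.0416162) = -3.1793, so t = 3.1793/0.089 = 35.722.

35.7 years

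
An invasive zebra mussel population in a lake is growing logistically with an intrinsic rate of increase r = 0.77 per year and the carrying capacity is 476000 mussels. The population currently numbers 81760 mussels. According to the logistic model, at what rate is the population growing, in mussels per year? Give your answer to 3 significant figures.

dN/dt = rN(1 − N/K) = 0.77 × 81760 × (1 − 81760/476000).
1 − 81760/476000 = 0.82824; dN/dt = 0.77 × 81760 × 0.82824 = 52142.

52100 mussels per year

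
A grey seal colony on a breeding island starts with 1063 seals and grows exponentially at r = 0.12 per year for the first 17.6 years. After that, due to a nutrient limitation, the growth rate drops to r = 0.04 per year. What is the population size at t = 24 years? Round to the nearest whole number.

Phase 1: N(17.6) = 1063·e^(0.12×17.6) = 1063·e^2.112 = 8785.43.
Phase 2 runs for 24 − 17.6 = 6.4 years at r = 0.04.
N(24) = 8785.43·e^(0.04×6.4) = 8785.43·e^0.256 = 11348.6.

11349 seals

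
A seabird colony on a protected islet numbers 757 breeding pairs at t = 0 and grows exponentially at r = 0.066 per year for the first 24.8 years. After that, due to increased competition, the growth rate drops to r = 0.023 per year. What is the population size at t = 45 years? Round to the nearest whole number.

Phase 1: N(24.8) = 757·e^(0.066×24.8) = 757·e^1.637 = 3890.
Phase 2 runs for 45 − 24.8 = 20.2 years at r = 0.023.
N(45) = 3890·e^(0.023×20.2) = 3890·e^0.4646 = 6190.45.

6190 breeding pairs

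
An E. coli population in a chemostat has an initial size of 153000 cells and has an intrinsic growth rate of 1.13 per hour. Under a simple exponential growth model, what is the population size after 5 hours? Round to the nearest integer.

43496594 cells

N(t) = N₀·e^(rt) = 153000 × e^(1.13×5) = 153000 × e^5.65.
e^5.65 ≈ 284.29, so N ≈ 153000 × 284.29 = 4.349659×10^7.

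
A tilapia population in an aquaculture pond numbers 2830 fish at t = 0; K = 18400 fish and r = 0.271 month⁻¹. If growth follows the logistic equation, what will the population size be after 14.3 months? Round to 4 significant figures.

A = (K − N₀)/N₀ = (18400 − 2830)/2830 = 5.5018.
N(t) = K/(1 + A·e^(−rt)) = 18400/(1 + 5.5018×e^(−0.271×14.3)).
e^(−3.875) = 0.020748; denominator = 1 + 5.5018×0.020748 = 1.1142.
N = 18400/1.1142 = 16514.8.

16510 fish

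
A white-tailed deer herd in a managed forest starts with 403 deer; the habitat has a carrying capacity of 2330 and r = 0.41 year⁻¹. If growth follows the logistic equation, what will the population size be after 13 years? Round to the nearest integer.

A = (K − N₀)/N₀ = (2330 − 403)/403 = 4.7816.
N(t) = K/(1 + A·e^(−rt)) = 2330/(1 + 4.7816×e^(−0.41×13)).
e^(−5.33) = 0.0048441; denominator = 1 + 4.7816×0.0048441 = 1.0232.
N = 2330/1.0232 = 2277.25.

2277 deer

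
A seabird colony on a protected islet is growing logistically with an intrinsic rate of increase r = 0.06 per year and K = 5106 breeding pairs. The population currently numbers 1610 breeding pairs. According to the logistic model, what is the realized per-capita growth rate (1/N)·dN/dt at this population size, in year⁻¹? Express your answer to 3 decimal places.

0.041 per year

(1/N)·dN/dt = r(1 − N/K) = 0.06 × (1 − 1610/5106).
= 0.06 × 0.68468 = 0.041081.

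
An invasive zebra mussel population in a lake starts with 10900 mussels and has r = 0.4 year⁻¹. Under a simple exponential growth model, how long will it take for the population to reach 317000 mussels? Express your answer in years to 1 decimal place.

8.4 years

Set N₀·e^(rt) = 317000: e^(0.4·t) = 317000/10900 = 29.083.
0.4·t = ln(29.083) = 3.3701, so t = 3.3701/0.4 = 8.4253.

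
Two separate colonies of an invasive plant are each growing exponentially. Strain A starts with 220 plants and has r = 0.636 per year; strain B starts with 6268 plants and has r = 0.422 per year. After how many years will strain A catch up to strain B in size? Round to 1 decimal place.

Set 220·e^(0.636t) = 6268·e^(0.422t).
e^((0.636 − 0.422)t) = 6268/220 → e^(0.214·t) = 28.491.
0.214·t = ln(28.491) = 3.3496, so t = 3.3496/0.214 = 15.652.

15.7 years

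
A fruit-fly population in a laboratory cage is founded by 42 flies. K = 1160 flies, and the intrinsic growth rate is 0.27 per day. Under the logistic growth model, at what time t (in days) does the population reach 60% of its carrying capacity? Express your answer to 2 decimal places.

13.66 days

A = (K − N₀)/N₀ = (1160 − 42)/42 = 26.619.
Solve 1160/(1 + 26.619·e^(−0.27t)) = 696: 1 + 26.619·e^(−0.27t) = 1.6667, so e^(−0.27t) = 0.0250447.
−0.27·t = ln(0.0250447) = -3.6871, so t = 3.6871/0.27 = 13.656.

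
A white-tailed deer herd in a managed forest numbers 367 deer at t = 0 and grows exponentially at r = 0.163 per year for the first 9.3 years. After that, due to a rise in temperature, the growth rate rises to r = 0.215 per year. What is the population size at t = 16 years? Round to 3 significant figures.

Phase 1: N(9.3) = 367·e^(0.163×9.3) = 367·e^1.516 = 1671.14.
Phase 2 runs for 16 − 9.3 = 6.7 years at r = 0.215.
N(16) = 1671.14·e^(0.215×6.7) = 1671.14·e^1.44 = 7056.9.

7060 deer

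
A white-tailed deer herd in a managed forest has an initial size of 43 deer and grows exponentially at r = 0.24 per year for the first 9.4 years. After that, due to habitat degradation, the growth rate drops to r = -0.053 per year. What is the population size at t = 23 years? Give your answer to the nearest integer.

Phase 1: N(9.4) = 43·e^(0.24×9.4) = 43·e^2.256 = 410.428.
Phase 2 runs for 23 − 9.4 = 13.6 years at r = -0.053.
N(23) = 410.428·e^(-0.053×13.6) = 410.428·e^-0.7208 = 199.617.

200 deer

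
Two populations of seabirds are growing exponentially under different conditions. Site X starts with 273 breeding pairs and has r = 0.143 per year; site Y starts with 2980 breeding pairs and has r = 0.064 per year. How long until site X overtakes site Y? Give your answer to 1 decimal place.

30.3 years

Set 273·e^(0.143t) = 2980·e^(0.064t).
e^((0.143 − 0.064)t) = 2980/273 → e^(0.079·t) = 10.916.
0.079·t = ln(10.916) = 2.3902, so t = 2.3902/0.079 = 30.256.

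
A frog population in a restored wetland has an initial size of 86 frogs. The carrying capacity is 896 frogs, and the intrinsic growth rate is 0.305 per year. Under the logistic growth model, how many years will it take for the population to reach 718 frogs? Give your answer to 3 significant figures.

A = (K − N₀)/N₀ = (896 − 86)/86 = 9.4186.
Solve 896/(1 + 9.4186·e^(−0.305t)) = 718: 1 + 9.4186·e^(−0.305t) = 1.2479, so e^(−0.305t) = 0.0263214.
−0.305·t = ln(0.0263214) = -3.6374, so t = 3.6374/0.305 = 11.926.

11.9 years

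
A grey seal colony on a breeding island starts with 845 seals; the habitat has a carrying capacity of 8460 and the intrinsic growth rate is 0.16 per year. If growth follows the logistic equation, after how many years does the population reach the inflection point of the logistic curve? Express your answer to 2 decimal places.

13.74 years

Logistic growth is fastest at N = K/2 = 4230.
A = (K − N₀)/N₀ = 9.0118. Set K/(1 + A·e^(−rt)) = K/2 → A·e^(−rt) = 1.
e^(−0.16t) = 1/9.0118 = 0.110965, so t = ln(9.0118)/0.16 = 2.1985/0.16 = 13.741.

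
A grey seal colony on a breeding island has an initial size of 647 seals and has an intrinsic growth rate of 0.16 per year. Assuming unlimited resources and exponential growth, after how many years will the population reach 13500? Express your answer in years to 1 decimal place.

Set N₀·e^(rt) = 13500: e^(0.16·t) = 13500/647 = 20.866.
0.16·t = ln(20.866) = 3.0381, so t = 3.0381/0.16 = 18.988.

19.0 years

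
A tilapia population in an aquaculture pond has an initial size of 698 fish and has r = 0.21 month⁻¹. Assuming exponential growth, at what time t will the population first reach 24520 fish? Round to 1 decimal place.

Set N₀·e^(rt) = 24520: e^(0.21·t) = 24520/698 = 35.129.
0.21·t = ln(35.129) = 3.559, so t = 3.559/0.21 = 16.948.

16.9 months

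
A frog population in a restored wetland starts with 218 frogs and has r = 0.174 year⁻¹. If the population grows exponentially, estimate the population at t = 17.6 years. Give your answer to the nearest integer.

4661 frogs

N(t) = N₀·e^(rt) = 218 × e^(0.174×17.6) = 218 × e^3.062.
e^3.062 ≈ 21.379, so N ≈ 218 × 21.379 = 4660.58.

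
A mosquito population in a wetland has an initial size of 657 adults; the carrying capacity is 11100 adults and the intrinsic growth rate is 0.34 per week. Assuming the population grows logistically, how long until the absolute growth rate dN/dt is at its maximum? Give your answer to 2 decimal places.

8.14 weeks

Logistic growth is fastest at N = K/2 = 5550.
A = (K − N₀)/N₀ = 15.895. Set K/(1 + A·e^(−rt)) = K/2 → A·e^(−rt) = 1.
e^(−0.34t) = 1/15.895 = 0.062913, so t = ln(15.895)/0.34 = 2.766/0.34 = 8.1353.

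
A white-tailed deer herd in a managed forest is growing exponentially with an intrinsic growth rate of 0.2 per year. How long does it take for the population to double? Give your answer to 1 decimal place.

Doubling time t_d = ln(2)/r = 0.6931/0.2 = 3.4657.

3.5 years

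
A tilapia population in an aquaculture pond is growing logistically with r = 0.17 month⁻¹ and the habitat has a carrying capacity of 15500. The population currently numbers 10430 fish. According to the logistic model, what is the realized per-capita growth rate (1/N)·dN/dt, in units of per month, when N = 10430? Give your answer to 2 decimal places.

(1/N)·dN/dt = r(1 − N/K) = 0.17 × (1 − 10430/15500).
= 0.17 × 0.3271 = 0.055606.

0.06 per month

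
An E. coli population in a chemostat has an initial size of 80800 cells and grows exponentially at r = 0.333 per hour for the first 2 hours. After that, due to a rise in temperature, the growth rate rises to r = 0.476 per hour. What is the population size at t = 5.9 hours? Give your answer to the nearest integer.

Phase 1: N(2) = 80800·e^(0.333×2) = 80800·e^0.666 = 157272.
Phase 2 runs for 5.9 − 2 = 3.9 hours at r = 0.476.
N(5.9) = 157272·e^(0.476×3.9) = 157272·e^1.856 = 1.006644×10^6.

1006644 cells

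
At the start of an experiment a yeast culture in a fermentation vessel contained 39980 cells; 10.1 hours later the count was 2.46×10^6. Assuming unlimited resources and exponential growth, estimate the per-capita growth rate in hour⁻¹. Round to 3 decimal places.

From N(t) = N₀·e^(rt): e^(r·10.1) = 2.46×10^6/39980 = 61.531.
r·10.1 = ln(61.531) = 4.1195, so r = 4.1195/10.1 = 0.40787.

0.408 per hour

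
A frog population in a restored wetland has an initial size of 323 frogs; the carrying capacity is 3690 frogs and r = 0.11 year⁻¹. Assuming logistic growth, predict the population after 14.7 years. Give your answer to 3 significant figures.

A = (K − N₀)/N₀ = (3690 − 323)/323 = 10.424.
N(t) = K/(1 + A·e^(−rt)) = 3690/(1 + 10.424×e^(−0.11×14.7)).
e^(−1.617) = 0.19849; denominator = 1 + 10.424×0.19849 = 3.0691.
N = 3690/3.0691 = 1202.3.

1200 frogs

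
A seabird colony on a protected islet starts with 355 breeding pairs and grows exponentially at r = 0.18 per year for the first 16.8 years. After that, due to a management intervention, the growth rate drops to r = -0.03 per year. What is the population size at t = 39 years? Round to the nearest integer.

Phase 1: N(16.8) = 355·e^(0.18×16.8) = 355·e^3.024 = 7303.56.
Phase 2 runs for 39 − 16.8 = 22.2 years at r = -0.03.
N(39) = 7303.56·e^(-0.03×22.2) = 7303.56·e^-0.666 = 3752.28.

3752 breeding pairs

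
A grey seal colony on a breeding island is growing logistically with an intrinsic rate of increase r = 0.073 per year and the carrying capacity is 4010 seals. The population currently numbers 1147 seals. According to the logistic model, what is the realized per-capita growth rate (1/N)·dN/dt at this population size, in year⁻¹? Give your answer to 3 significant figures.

0.0521 per year

(1/N)·dN/dt = r(1 − N/K) = 0.073 × (1 − 1147/4010).
= 0.073 × 0.71397 = 0.052119.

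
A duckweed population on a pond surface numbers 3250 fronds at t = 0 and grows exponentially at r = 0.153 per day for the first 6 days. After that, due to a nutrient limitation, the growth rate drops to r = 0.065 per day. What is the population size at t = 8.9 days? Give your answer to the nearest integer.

Phase 1: N(6) = 3250·e^(0.153×6) = 3250·e^0.918 = 8138.9.
Phase 2 runs for 8.9 − 6 = 2.9 days at r = 0.065.
N(8.9) = 8138.9·e^(0.065×2.9) = 8138.9·e^0.1885 = 9827.21.

9827 fronds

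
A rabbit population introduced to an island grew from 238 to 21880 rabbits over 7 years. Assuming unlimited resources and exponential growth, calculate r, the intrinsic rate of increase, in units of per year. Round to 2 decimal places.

0.65 per year

From N(t) = N₀·e^(rt): e^(r·7) = 21880/238 = 91.933.
r·7 = ln(91.933) = 4.5211, so r = 4.5211/7 = 0.64587.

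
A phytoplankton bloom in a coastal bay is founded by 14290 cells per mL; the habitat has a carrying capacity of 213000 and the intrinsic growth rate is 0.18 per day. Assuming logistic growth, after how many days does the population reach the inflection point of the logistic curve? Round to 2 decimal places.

14.62 days

Logistic growth is fastest at N = K/2 = 106500.
A = (K − N₀)/N₀ = 13.906. Set K/(1 + A·e^(−rt)) = K/2 → A·e^(−rt) = 1.
e^(−0.18t) = 1/13.906 = 0.0719138, so t = ln(13.906)/0.18 = 2.6323/0.18 = 14.624.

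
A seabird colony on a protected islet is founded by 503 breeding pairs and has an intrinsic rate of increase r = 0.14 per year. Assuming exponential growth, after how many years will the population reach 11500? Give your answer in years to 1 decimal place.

Set N₀·e^(rt) = 11500: e^(0.14·t) = 11500/503 = 22.863.
0.14·t = ln(22.863) = 3.1295, so t = 3.1295/0.14 = 22.354.

22.4 years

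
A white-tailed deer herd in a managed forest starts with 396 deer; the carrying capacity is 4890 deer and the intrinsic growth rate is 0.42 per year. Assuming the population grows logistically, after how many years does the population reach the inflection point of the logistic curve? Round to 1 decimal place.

Logistic growth is fastest at N = K/2 = 2445.
A = (K − N₀)/N₀ = 11.348. Set K/(1 + A·e^(−rt)) = K/2 → A·e^(−rt) = 1.
e^(−0.42t) = 1/11.348 = 0.0881175, so t = ln(11.348)/0.42 = 2.4291/0.42 = 5.7835.

5.8 years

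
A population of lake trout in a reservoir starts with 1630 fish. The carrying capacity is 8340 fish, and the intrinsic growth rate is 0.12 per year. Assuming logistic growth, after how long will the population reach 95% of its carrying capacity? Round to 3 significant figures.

A = (K − N₀)/N₀ = (8340 − 1630)/1630 = 4.1166.
Solve 8340/(1 + 4.1166·e^(−0.12t)) = 7923: 1 + 4.1166·e^(−0.12t) = 1.0526, so e^(−0.12t) = 0.0127853.
−0.12·t = ln(0.0127853) = -4.3595, so t = 4.3595/0.12 = 36.329.

36.3 years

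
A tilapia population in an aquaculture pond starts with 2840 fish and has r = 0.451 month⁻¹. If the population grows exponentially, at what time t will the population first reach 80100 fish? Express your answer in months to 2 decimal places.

7.40 months

Set N₀·e^(rt) = 80100: e^(0.451·t) = 80100/2840 = 28.204.
0.451·t = ln(28.204) = 3.3395, so t = 3.3395/0.451 = 7.4046.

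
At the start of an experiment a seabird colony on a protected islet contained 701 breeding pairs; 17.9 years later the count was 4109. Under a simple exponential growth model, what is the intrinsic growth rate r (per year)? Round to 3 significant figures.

0.0988 per year

From N(t) = N₀·e^(rt): e^(r·17.9) = 4109/701 = 5.8616.
r·17.9 = ln(5.8616) = 1.7684, so r = 1.7684/17.9 = 0.098795.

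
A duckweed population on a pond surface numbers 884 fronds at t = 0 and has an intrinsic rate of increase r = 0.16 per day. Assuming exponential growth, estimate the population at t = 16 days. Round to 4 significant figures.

11440 fronds

N(t) = N₀·e^(rt) = 884 × e^(0.16×16) = 884 × e^2.56.
e^2.56 ≈ 12.936, so N ≈ 884 × 12.936 = 11435.3.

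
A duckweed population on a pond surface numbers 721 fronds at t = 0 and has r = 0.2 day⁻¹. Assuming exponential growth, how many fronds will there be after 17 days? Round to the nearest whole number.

N(t) = N₀·e^(rt) = 721 × e^(0.2×17) = 721 × e^3.4.
e^3.4 ≈ 29.964, so N ≈ 721 × 29.964 = 21604.1.

21604 fronds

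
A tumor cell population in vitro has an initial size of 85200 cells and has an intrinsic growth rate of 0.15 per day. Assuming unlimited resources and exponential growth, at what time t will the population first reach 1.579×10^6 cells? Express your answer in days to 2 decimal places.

Set N₀·e^(rt) = 1.579×10^6: e^(0.15·t) = 1.579×10^6/85200 = 18.533.
0.15·t = ln(18.533) = 2.9195, so t = 2.9195/0.15 = 19.464.

19.46 days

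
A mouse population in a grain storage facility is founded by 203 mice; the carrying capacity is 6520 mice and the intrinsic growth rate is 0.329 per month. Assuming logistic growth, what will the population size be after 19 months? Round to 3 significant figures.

6150 mice

A = (K − N₀)/N₀ = (6520 − 203)/203 = 31.118.
N(t) = K/(1 + A·e^(−rt)) = 6520/(1 + 31.118×e^(−0.329×19)).
e^(−6.251) = 0.0019285; denominator = 1 + 31.118×0.0019285 = 1.06.
N = 6520/1.06 = 6150.87.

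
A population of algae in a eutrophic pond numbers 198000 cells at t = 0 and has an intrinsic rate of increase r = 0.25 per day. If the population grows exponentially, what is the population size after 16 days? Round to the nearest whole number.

10810434 cells

N(t) = N₀·e^(rt) = 198000 × e^(0.25×16) = 198000 × e^4.
e^4 ≈ 54.598, so N ≈ 198000 × 54.598 = 1.081043×10^7.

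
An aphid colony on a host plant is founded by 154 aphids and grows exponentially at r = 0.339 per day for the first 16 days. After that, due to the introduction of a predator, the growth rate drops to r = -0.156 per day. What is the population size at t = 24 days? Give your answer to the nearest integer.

10026 aphids

Phase 1: N(16) = 154·e^(0.339×16) = 154·e^5.424 = 34924.8.
Phase 2 runs for 24 − 16 = 8 days at r = -0.156.
N(24) = 34924.8·e^(-0.156×8) = 34924.8·e^-1.248 = 10026.2.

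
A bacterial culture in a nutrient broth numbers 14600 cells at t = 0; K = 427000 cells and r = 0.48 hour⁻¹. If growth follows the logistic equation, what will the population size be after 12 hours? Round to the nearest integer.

392100 cells

A = (K − N₀)/N₀ = (427000 − 14600)/14600 = 28.247.
N(t) = K/(1 + A·e^(−rt)) = 427000/(1 + 28.247×e^(−0.48×12)).
e^(−5.76) = 0.0031511; denominator = 1 + 28.247×0.0031511 = 1.089.
N = 427000/1.089 = 392100.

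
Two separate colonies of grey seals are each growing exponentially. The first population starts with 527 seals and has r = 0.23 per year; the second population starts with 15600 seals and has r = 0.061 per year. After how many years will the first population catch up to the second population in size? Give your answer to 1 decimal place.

Set 527·e^(0.23t) = 15600·e^(0.061t).
e^((0.23 − 0.061)t) = 15600/527 → e^(0.169·t) = 29.602.
0.169·t = ln(29.602) = 3.3878, so t = 3.3878/0.169 = 20.046.

20.0 years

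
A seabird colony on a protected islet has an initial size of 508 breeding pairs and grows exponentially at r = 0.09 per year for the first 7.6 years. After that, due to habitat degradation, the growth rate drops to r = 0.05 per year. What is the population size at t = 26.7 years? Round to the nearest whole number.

Phase 1: N(7.6) = 508·e^(0.09×7.6) = 508·e^0.684 = 1006.75.
Phase 2 runs for 26.7 − 7.6 = 19.1 years at r = 0.05.
N(26.7) = 1006.75·e^(0.05×19.1) = 1006.75·e^0.955 = 2616.21.

2616 breeding pairs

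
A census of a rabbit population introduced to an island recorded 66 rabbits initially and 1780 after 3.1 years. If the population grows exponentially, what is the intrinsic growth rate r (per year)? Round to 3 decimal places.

1.063 per year

From N(t) = N₀·e^(rt): e^(r·3.1) = 1780/66 = 26.97.
r·3.1 = ln(26.97) = 3.2947, so r = 3.2947/3.1 = 1.0628.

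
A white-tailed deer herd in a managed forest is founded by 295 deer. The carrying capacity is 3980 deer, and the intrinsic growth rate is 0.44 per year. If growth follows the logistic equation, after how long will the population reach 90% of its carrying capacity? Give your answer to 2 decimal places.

10.73 years

A = (K − N₀)/N₀ = (3980 − 295)/295 = 12.492.
Solve 3980/(1 + 12.492·e^(−0.44t)) = 3582: 1 + 12.492·e^(−0.44t) = 1.1111, so e^(−0.44t) = 0.00889492.
−0.44·t = ln(0.00889492) = -4.7223, so t = 4.7223/0.44 = 10.732.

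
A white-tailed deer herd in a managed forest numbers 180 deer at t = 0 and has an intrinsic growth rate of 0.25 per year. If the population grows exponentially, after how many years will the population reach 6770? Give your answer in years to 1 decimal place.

14.5 years

Set N₀·e^(rt) = 6770: e^(0.25·t) = 6770/180 = 37.611.
0.25·t = ln(37.611) = 3.6273, so t = 3.6273/0.25 = 14.509.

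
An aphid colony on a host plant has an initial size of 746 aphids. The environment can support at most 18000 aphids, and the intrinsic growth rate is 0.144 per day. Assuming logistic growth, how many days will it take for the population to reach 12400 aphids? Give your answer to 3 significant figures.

27.3 days

A = (K − N₀)/N₀ = (18000 − 746)/746 = 23.129.
Solve 18000/(1 + 23.129·e^(−0.144t)) = 12400: 1 + 23.129·e^(−0.144t) = 1.4516, so e^(−0.144t) = 0.0195261.
−0.144·t = ln(0.0195261) = -3.936, so t = 3.936/0.144 = 27.333.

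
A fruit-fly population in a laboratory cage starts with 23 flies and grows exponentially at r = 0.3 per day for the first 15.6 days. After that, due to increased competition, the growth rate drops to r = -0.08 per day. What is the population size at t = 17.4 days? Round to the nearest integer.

2146 flies

Phase 1: N(15.6) = 23·e^(0.3×15.6) = 23·e^4.68 = 2478.71.
Phase 2 runs for 17.4 − 15.6 = 1.8 days at r = -0.08.
N(17.4) = 2478.71·e^(-0.08×1.8) = 2478.71·e^-0.144 = 2146.29.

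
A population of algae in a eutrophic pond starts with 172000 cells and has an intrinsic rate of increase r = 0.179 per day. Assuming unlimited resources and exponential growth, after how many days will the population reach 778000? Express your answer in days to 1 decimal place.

8.4 days

Set N₀·e^(rt) = 778000: e^(0.179·t) = 778000/172000 = 4.5233.
0.179·t = ln(4.5233) = 1.5092, so t = 1.5092/0.179 = 8.4315.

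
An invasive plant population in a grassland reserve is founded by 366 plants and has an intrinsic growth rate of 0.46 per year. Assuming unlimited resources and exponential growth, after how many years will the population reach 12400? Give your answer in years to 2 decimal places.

7.66 years

Set N₀·e^(rt) = 12400: e^(0.46·t) = 12400/366 = 33.88.
0.46·t = ln(33.88) = 3.5228, so t = 3.5228/0.46 = 7.6583.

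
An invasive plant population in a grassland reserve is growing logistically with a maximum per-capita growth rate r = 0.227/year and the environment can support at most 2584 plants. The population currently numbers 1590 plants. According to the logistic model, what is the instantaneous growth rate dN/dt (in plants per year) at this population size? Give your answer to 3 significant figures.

139 plants per year

dN/dt = rN(1 − N/K) = 0.227 × 1590 × (1 − 1590/2584).
1 − 1590/2584 = 0.38467; dN/dt = 0.227 × 1590 × 0.38467 = 138.84.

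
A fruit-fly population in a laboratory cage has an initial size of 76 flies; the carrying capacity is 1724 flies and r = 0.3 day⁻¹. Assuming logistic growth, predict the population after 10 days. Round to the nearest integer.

A = (K − N₀)/N₀ = (1724 − 76)/76 = 21.684.
N(t) = K/(1 + A·e^(−rt)) = 1724/(1 + 21.684×e^(−0.3×10)).
e^(−3) = 0.049787; denominator = 1 + 21.684×0.049787 = 2.0796.
N = 1724/2.0796 = 829.008.

829 flies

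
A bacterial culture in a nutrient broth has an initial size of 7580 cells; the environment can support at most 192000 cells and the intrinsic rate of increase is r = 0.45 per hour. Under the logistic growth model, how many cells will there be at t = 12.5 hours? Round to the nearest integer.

A = (K − N₀)/N₀ = (192000 − 7580)/7580 = 24.33.
N(t) = K/(1 + A·e^(−rt)) = 192000/(1 + 24.33×e^(−0.45×12.5)).
e^(−5.625) = 0.0036066; denominator = 1 + 24.33×0.0036066 = 1.0877.
N = 192000/1.0877 = 176512.

176512 cells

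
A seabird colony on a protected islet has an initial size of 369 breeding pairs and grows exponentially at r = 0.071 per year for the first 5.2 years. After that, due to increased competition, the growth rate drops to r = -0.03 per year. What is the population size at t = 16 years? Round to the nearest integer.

Phase 1: N(5.2) = 369·e^(0.071×5.2) = 369·e^0.3692 = 533.787.
Phase 2 runs for 16 − 5.2 = 10.8 years at r = -0.03.
N(16) = 533.787·e^(-0.03×10.8) = 533.787·e^-0.324 = 386.061.

386 breeding pairs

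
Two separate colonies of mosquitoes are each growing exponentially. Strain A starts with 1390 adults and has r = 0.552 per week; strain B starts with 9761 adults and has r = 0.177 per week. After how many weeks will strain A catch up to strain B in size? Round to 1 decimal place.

Set 1390·e^(0.552t) = 9761·e^(0.177t).
e^((0.552 − 0.177)t) = 9761/1390 → e^(0.375·t) = 7.0223.
0.375·t = ln(7.0223) = 1.9491, so t = 1.9491/0.375 = 5.1976.

5.2 weeks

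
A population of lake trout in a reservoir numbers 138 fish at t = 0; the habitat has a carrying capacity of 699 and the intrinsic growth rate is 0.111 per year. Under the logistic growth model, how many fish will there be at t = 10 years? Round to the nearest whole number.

A = (K − N₀)/N₀ = (699 − 138)/138 = 4.0652.
N(t) = K/(1 + A·e^(−rt)) = 699/(1 + 4.0652×e^(−0.111×10)).
e^(−1.11) = 0.32956; denominator = 1 + 4.0652×0.32956 = 2.3397.
N = 699/2.3397 = 298.753.

299 fish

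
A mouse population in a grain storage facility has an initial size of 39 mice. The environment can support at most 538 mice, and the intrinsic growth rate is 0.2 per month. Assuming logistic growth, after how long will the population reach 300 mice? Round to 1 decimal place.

13.9 months

A = (K − N₀)/N₀ = (538 − 39)/39 = 12.795.
Solve 538/(1 + 12.795·e^(−0.2t)) = 300: 1 + 12.795·e^(−0.2t) = 1.7933, so e^(−0.2t) = 0.062004.
−0.2·t = ln(0.062004) = -2.7806, so t = 2.7806/0.2 = 13.903.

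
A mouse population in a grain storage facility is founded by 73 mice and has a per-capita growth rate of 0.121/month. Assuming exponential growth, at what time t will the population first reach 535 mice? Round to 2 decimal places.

16.46 months

Set N₀·e^(rt) = 535: e^(0.121·t) = 535/73 = 7.3288.
0.121·t = ln(7.3288) = 1.9918, so t = 1.9918/0.121 = 16.461.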